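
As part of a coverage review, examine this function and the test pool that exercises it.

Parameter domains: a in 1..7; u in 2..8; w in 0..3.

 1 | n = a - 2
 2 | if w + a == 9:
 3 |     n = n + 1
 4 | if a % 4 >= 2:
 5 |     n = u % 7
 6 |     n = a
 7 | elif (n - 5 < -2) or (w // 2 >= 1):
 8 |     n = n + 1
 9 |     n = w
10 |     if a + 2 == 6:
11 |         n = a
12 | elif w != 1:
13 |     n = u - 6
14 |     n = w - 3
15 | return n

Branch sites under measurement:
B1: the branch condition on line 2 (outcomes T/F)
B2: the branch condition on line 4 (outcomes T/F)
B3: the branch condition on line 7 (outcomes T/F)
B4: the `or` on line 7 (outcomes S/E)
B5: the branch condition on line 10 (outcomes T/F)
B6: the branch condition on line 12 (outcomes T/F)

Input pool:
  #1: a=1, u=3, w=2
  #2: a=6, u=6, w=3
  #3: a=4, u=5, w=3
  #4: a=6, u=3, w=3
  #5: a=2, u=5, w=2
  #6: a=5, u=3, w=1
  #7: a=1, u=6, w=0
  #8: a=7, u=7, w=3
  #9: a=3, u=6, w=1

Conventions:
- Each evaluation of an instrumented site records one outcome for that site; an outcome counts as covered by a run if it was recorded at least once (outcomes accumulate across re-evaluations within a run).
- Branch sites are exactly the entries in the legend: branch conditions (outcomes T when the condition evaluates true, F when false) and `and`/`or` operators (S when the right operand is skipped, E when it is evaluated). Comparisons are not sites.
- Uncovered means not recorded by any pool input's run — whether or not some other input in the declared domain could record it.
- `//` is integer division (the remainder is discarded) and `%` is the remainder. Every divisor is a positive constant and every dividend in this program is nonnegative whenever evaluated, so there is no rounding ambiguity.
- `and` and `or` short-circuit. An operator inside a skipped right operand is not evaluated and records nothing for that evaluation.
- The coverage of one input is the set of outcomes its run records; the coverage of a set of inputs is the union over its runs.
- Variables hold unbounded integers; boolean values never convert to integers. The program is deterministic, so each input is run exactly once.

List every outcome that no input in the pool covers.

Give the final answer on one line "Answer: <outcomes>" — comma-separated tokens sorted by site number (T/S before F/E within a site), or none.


run #1 (a=1, u=3, w=2) records B1=F, B2=F, B3=T, B4=S, B5=F
run #2 (a=6, u=6, w=3) records B1=T, B2=T
run #3 (a=4, u=5, w=3) records B1=F, B2=F, B3=T, B4=S, B5=T
run #4 (a=6, u=3, w=3) records B1=T, B2=T
run #5 (a=2, u=5, w=2) records B1=F, B2=T
run #6 (a=5, u=3, w=1) records B1=F, B2=F, B3=F, B4=E, B6=F
run #7 (a=1, u=6, w=0) records B1=F, B2=F, B3=T, B4=S, B5=F
run #8 (a=7, u=7, w=3) records B1=F, B2=T
run #9 (a=3, u=6, w=1) records B1=F, B2=T
union over the pool: B1=T, B1=F, B2=T, B2=F, B3=T, B3=F, B4=S, B4=E, B5=T, B5=F, B6=F
uncovered (1 of 12): B6=T
Answer: B6=T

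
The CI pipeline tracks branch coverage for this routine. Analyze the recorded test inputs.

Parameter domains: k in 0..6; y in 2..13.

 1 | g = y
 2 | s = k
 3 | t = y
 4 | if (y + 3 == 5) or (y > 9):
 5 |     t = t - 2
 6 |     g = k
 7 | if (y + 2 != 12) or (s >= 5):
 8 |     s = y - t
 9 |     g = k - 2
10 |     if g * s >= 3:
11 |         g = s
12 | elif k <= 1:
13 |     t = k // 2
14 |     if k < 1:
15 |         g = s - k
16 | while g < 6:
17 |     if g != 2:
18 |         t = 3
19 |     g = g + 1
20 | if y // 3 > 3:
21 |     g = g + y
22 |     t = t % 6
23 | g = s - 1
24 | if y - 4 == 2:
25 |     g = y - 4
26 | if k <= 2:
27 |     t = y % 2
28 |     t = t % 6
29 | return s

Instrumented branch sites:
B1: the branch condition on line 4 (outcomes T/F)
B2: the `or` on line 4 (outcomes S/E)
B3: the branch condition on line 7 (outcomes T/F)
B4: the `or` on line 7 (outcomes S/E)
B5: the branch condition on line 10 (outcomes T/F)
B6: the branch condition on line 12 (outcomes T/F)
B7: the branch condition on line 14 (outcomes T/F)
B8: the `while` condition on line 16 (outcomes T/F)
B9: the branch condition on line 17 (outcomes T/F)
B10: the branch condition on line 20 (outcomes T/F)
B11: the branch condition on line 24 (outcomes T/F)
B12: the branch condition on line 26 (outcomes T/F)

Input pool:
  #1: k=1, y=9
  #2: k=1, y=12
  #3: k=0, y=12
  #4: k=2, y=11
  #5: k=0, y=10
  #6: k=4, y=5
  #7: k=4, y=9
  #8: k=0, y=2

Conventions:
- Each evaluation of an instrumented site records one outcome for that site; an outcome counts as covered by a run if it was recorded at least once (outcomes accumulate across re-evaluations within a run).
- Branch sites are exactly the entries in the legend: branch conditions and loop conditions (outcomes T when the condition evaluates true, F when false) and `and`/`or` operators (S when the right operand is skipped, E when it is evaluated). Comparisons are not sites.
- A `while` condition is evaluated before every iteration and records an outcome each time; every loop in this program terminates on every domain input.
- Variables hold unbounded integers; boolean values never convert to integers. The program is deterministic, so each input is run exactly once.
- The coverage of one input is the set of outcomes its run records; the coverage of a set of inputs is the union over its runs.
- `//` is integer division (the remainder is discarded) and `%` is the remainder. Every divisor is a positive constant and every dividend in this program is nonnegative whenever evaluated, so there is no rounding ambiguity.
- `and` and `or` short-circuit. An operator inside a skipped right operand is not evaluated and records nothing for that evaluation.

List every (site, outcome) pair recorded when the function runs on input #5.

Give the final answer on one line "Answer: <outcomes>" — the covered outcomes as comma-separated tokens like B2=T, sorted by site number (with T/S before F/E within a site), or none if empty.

Event log for input #5 (k=0, y=10):
  B2->E, B1->T, B4->E, B3->F, B6->T, B7->T, B8->T, B9->T, B8->T, B9->T
  B8->T, B9->F, B8->T, B9->T, B8->T, B9->T, B8->T, B9->T, B8->F, B10->F
  B11->F, B12->T
distinct outcomes covered: B1=T, B2=E, B3=F, B4=E, B6=T, B7=T, B8=T, B8=F, B9=T, B9=F, B10=F, B11=F, B12=T

Answer: B1=T, B2=E, B3=F, B4=E, B6=T, B7=T, B8=T, B8=F, B9=T, B9=F, B10=F, B11=F, B12=T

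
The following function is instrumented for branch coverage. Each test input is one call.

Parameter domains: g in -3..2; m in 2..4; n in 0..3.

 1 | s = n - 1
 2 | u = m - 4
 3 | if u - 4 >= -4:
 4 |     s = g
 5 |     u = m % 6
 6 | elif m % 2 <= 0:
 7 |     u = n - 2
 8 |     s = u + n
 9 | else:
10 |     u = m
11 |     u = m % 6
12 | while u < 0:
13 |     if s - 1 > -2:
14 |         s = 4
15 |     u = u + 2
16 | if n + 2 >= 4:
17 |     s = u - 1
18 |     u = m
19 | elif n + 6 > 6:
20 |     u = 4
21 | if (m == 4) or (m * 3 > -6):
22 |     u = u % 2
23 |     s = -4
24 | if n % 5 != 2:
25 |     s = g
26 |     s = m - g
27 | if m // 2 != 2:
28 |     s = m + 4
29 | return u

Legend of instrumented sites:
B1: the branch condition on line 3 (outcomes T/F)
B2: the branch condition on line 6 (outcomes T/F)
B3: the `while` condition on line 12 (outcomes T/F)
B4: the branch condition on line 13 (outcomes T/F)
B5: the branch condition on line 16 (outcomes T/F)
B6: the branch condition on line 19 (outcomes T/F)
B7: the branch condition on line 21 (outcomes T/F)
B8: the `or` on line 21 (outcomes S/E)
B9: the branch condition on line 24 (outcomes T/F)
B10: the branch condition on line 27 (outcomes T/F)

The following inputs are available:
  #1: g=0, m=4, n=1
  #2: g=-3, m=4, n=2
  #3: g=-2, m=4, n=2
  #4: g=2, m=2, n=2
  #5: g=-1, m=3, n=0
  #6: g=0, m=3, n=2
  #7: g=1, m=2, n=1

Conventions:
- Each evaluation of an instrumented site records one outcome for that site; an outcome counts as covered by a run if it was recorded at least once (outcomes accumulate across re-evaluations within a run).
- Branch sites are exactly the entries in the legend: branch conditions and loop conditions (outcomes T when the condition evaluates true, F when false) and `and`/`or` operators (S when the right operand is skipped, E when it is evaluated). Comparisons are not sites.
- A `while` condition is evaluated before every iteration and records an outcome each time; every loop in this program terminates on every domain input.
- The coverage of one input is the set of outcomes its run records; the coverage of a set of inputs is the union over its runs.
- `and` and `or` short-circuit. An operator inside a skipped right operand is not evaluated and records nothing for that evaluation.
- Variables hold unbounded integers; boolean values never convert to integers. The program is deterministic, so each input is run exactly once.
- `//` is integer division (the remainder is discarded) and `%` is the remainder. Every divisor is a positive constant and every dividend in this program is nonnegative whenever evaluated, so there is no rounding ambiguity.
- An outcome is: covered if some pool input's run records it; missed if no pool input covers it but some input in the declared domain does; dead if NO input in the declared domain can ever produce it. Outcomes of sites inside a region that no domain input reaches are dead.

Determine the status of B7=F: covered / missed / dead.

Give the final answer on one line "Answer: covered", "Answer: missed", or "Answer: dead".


no pool input records B7=F
checking all 72 inputs in the declared domain: B7=F is never recorded -> dead
Answer: dead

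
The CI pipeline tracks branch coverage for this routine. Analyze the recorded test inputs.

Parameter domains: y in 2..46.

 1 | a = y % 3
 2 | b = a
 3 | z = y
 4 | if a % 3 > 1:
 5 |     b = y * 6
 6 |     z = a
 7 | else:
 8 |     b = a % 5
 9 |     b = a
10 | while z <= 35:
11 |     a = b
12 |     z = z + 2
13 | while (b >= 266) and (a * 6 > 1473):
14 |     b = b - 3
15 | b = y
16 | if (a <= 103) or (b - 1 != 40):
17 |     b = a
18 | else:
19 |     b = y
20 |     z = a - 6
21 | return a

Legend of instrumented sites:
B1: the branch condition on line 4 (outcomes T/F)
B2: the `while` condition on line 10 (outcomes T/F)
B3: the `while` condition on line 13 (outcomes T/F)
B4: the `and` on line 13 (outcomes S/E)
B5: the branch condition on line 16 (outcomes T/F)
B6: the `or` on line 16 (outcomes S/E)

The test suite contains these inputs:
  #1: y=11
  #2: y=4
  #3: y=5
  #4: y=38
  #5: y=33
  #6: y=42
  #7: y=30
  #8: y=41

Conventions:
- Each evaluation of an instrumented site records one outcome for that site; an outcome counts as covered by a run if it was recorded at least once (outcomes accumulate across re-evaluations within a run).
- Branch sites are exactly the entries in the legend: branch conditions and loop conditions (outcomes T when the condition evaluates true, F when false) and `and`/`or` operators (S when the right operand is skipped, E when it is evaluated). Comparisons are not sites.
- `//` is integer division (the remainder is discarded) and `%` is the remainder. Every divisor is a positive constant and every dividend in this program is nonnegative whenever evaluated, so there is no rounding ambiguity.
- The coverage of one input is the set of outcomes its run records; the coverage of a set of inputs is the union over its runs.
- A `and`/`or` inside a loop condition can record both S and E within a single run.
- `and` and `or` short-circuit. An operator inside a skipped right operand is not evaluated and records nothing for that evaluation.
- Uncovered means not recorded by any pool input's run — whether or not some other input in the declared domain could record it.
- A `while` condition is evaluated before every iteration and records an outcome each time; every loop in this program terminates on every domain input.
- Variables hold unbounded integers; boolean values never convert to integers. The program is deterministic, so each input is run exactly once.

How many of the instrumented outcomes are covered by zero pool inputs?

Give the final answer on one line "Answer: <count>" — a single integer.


input #1 (y=11): events B1->T, B2->T, B2->T, B2->T, B2->T, B2->T, B2->T, B2->T, B2->T, B2->T, B2->T, B2->T, B2->T, B2->T, ...; covers B1=T, B2=T, B2=F, B3=F, B4=S, B5=T, B6=S
input #2 (y=4): events B1->F, B2->T, B2->T, B2->T, B2->T, B2->T, B2->T, B2->T, B2->T, B2->T, B2->T, B2->T, B2->T, B2->T, ...; covers B1=F, B2=T, B2=F, B3=F, B4=S, B5=T, B6=S
input #3 (y=5): events B1->T, B2->T, B2->T, B2->T, B2->T, B2->T, B2->T, B2->T, B2->T, B2->T, B2->T, B2->T, B2->T, B2->T, ...; covers B1=T, B2=T, B2=F, B3=F, B4=S, B5=T, B6=S
input #4 (y=38): events B1->T, B2->T, B2->T, B2->T, B2->T, B2->T, B2->T, B2->T, B2->T, B2->T, B2->T, B2->T, B2->T, B2->T, ...; covers B1=T, B2=T, B2=F, B3=F, B4=S, B5=T, B6=E
input #5 (y=33): events B1->F, B2->T, B2->T, B2->F, B4->S, B3->F, B6->S, B5->T; covers B1=F, B2=T, B2=F, B3=F, B4=S, B5=T, B6=S
input #6 (y=42): events B1->F, B2->F, B4->S, B3->F, B6->S, B5->T; covers B1=F, B2=F, B3=F, B4=S, B5=T, B6=S
input #7 (y=30): events B1->F, B2->T, B2->T, B2->T, B2->F, B4->S, B3->F, B6->S, B5->T; covers B1=F, B2=T, B2=F, B3=F, B4=S, B5=T, B6=S
input #8 (y=41): events B1->T, B2->T, B2->T, B2->T, B2->T, B2->T, B2->T, B2->T, B2->T, B2->T, B2->T, B2->T, B2->T, B2->T, ...; covers B1=T, B2=T, B2=F, B3=F, B4=S, B5=F, B6=E
union over the pool: B1=T, B1=F, B2=T, B2=F, B3=F, B4=S, B5=T, B5=F, B6=S, B6=E
uncovered (2 of 12): B3=T, B4=E
Answer: 2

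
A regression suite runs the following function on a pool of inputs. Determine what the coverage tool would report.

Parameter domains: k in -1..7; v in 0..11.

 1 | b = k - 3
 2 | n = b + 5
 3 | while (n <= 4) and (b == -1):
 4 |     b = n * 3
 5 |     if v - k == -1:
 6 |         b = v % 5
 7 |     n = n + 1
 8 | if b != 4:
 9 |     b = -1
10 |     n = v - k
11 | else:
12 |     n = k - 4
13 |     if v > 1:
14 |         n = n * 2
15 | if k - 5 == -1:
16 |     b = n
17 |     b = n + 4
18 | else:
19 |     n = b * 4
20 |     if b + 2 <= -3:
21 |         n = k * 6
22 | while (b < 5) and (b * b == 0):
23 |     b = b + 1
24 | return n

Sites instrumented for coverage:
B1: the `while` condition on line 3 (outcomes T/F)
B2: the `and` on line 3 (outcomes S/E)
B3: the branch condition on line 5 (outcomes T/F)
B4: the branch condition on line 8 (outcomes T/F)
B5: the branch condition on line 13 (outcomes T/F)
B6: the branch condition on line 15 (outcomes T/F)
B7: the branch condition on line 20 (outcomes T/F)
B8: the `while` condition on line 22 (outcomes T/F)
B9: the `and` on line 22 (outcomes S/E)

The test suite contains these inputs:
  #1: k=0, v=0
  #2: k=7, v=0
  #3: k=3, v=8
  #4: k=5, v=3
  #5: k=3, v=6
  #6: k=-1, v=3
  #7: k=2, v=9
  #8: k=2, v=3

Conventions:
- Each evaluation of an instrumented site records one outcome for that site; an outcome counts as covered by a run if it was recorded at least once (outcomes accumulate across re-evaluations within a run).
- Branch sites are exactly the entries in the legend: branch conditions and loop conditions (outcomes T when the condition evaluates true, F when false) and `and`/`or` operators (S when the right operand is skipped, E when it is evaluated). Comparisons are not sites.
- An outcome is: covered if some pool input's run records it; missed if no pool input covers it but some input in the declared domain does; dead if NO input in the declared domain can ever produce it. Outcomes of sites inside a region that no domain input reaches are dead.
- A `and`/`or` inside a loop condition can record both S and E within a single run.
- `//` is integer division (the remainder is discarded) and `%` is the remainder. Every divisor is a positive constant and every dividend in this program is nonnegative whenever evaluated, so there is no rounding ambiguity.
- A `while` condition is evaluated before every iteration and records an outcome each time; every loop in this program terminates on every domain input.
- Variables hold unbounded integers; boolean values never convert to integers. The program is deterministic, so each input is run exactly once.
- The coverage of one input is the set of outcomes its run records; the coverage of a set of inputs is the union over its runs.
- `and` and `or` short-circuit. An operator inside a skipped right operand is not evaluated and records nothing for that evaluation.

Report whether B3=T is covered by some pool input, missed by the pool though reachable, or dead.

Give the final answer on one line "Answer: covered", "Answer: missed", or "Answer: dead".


no pool input records B3=T
but domain input (k=2, v=1) does record it -> reachable, so missed
Answer: missed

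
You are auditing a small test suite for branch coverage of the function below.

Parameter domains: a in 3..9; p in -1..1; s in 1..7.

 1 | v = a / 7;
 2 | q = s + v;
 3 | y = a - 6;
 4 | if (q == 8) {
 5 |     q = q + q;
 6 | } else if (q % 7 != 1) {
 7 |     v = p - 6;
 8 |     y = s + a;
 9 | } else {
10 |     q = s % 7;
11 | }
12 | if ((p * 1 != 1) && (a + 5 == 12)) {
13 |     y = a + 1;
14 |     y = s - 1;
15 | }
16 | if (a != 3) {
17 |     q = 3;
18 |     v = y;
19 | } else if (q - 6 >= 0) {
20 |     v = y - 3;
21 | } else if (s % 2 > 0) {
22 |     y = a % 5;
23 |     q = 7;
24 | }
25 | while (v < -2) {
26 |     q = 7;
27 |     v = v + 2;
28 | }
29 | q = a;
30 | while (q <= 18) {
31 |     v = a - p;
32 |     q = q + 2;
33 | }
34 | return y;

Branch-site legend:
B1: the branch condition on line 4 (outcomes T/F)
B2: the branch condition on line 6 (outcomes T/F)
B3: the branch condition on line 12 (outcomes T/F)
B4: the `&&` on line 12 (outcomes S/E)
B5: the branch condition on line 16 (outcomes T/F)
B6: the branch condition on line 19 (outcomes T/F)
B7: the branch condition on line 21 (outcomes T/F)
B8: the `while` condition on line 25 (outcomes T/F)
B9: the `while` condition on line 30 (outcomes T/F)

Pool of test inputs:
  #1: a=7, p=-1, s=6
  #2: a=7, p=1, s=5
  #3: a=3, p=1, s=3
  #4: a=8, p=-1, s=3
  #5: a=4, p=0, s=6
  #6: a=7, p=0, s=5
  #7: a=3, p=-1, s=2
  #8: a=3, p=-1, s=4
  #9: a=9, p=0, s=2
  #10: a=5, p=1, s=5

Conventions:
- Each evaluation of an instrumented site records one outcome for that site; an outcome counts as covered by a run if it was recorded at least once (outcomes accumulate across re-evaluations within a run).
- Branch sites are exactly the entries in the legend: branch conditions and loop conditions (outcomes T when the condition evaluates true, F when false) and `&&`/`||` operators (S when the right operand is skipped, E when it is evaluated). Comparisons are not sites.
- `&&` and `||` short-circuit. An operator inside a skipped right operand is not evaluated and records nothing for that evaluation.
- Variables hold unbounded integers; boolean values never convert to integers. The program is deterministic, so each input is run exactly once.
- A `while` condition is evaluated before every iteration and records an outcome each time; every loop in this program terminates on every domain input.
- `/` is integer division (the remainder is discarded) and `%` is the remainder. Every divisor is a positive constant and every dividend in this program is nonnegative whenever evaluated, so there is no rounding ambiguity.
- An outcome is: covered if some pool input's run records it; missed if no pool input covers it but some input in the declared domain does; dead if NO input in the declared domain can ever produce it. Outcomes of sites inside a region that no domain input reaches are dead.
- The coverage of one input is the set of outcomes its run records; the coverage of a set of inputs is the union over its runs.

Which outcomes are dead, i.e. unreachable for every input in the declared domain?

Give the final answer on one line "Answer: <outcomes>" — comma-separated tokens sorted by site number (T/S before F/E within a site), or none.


running all 147 domain inputs and tallying outcomes:
  reachable outcomes have witnesses, e.g. B1=T (e.g. a=7, p=-1, s=7), B1=F (e.g. a=3, p=-1, s=1), B2=T (e.g. a=3, p=-1, s=2), B2=F (e.g. a=3, p=-1, s=1)
Answer: none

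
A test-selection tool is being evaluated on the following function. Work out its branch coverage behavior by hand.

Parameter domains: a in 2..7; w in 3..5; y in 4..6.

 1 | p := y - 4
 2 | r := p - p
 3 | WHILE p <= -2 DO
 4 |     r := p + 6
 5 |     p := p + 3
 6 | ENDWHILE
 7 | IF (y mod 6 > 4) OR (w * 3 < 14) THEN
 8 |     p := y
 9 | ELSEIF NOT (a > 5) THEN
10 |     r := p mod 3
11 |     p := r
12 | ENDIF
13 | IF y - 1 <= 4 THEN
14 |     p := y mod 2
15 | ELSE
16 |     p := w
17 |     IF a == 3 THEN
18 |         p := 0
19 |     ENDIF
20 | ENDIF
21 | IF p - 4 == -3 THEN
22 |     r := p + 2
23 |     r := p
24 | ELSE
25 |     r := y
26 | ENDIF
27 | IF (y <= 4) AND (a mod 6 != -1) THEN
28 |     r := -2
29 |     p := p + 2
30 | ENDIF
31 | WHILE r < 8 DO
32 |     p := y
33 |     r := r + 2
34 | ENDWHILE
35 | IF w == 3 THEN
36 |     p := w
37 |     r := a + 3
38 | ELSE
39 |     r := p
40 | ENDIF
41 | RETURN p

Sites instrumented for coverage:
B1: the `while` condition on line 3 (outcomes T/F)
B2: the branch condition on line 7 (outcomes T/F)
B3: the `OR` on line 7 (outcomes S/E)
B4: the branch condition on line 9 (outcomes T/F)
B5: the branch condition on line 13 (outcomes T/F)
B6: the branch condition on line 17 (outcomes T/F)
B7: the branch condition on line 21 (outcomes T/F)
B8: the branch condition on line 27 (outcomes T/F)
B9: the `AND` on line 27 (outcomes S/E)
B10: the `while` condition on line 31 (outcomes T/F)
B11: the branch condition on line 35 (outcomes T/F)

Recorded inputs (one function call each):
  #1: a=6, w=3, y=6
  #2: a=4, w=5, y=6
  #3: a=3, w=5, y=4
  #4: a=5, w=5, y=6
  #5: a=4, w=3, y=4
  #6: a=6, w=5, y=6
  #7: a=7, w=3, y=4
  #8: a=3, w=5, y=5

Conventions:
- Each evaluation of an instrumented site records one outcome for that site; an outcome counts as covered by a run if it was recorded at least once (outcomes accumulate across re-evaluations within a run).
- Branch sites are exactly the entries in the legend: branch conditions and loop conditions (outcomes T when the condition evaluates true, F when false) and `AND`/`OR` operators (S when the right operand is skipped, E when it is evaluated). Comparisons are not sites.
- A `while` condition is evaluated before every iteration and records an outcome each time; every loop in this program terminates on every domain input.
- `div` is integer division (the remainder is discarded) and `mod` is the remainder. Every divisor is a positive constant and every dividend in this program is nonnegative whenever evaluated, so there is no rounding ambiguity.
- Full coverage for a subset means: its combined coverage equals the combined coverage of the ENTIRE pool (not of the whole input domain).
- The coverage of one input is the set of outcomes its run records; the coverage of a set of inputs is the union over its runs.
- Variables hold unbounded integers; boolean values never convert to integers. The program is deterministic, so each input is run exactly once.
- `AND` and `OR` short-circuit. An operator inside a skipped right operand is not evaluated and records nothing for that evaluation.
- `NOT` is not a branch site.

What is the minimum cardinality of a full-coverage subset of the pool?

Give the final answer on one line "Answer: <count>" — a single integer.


#1 (a=6, w=3, y=6) -> B1->F, B3->E, B2->T, B5->F, B6->F, B7->F, B9->S, B8->F, B10->T, B10->F, B11->T; covered: B1=F, B2=T, B3=E, B5=F, B6=F, B7=F, B8=F, B9=S, B10=T, B10=F, B11=T
#2 (a=4, w=5, y=6) -> B1->F, B3->E, B2->F, B4->T, B5->F, B6->F, B7->F, B9->S, B8->F, B10->T, B10->F, B11->F; covered: B1=F, B2=F, B3=E, B4=T, B5=F, B6=F, B7=F, B8=F, B9=S, B10=T, B10=F, B11=F
#3 (a=3, w=5, y=4) -> B1->F, B3->E, B2->F, B4->T, B5->T, B7->F, B9->E, B8->T, B10->T, B10->T, B10->T, B10->T, B10->T, B10->F, ...; covered: B1=F, B2=F, B3=E, B4=T, B5=T, B7=F, B8=T, B9=E, B10=T, B10=F, B11=F
#4 (a=5, w=5, y=6) -> B1->F, B3->E, B2->F, B4->T, B5->F, B6->F, B7->F, B9->S, B8->F, B10->T, B10->F, B11->F; covered: B1=F, B2=F, B3=E, B4=T, B5=F, B6=F, B7=F, B8=F, B9=S, B10=T, B10=F, B11=F
#5 (a=4, w=3, y=4) -> B1->F, B3->E, B2->T, B5->T, B7->F, B9->E, B8->T, B10->T, B10->T, B10->T, B10->T, B10->T, B10->F, B11->T; covered: B1=F, B2=T, B3=E, B5=T, B7=F, B8=T, B9=E, B10=T, B10=F, B11=T
#6 (a=6, w=5, y=6) -> B1->F, B3->E, B2->F, B4->F, B5->F, B6->F, B7->F, B9->S, B8->F, B10->T, B10->F, B11->F; covered: B1=F, B2=F, B3=E, B4=F, B5=F, B6=F, B7=F, B8=F, B9=S, B10=T, B10=F, B11=F
#7 (a=7, w=3, y=4) -> B1->F, B3->E, B2->T, B5->T, B7->F, B9->E, B8->T, B10->T, B10->T, B10->T, B10->T, B10->T, B10->F, B11->T; covered: B1=F, B2=T, B3=E, B5=T, B7=F, B8=T, B9=E, B10=T, B10=F, B11=T
#8 (a=3, w=5, y=5) -> B1->F, B3->S, B2->T, B5->T, B7->T, B9->S, B8->F, B10->T, B10->T, B10->T, B10->T, B10->F, B11->F; covered: B1=F, B2=T, B3=S, B5=T, B7=T, B8=F, B9=S, B10=T, B10=F, B11=F
the full pool covers 20 outcomes: B1=F, B2=T, B2=F, B3=S, B3=E, B4=T, B4=F, B5=T, B5=F, B6=F, B7=T, B7=F, B8=T, B8=F, B9=S, B9=E, B10=T, B10=F, B11=T, B11=F
checked all size-1 subsets: none covers 20 outcomes (max 12/20)
checked all size-2 subsets: none covers 20 outcomes (max 17/20)
checked all size-3 subsets: none covers 20 outcomes (max 19/20)
at size 4, {1, 3, 6, 8} reaches all 20 outcomes; every lexicographically earlier size-4 subset fails
Answer: 4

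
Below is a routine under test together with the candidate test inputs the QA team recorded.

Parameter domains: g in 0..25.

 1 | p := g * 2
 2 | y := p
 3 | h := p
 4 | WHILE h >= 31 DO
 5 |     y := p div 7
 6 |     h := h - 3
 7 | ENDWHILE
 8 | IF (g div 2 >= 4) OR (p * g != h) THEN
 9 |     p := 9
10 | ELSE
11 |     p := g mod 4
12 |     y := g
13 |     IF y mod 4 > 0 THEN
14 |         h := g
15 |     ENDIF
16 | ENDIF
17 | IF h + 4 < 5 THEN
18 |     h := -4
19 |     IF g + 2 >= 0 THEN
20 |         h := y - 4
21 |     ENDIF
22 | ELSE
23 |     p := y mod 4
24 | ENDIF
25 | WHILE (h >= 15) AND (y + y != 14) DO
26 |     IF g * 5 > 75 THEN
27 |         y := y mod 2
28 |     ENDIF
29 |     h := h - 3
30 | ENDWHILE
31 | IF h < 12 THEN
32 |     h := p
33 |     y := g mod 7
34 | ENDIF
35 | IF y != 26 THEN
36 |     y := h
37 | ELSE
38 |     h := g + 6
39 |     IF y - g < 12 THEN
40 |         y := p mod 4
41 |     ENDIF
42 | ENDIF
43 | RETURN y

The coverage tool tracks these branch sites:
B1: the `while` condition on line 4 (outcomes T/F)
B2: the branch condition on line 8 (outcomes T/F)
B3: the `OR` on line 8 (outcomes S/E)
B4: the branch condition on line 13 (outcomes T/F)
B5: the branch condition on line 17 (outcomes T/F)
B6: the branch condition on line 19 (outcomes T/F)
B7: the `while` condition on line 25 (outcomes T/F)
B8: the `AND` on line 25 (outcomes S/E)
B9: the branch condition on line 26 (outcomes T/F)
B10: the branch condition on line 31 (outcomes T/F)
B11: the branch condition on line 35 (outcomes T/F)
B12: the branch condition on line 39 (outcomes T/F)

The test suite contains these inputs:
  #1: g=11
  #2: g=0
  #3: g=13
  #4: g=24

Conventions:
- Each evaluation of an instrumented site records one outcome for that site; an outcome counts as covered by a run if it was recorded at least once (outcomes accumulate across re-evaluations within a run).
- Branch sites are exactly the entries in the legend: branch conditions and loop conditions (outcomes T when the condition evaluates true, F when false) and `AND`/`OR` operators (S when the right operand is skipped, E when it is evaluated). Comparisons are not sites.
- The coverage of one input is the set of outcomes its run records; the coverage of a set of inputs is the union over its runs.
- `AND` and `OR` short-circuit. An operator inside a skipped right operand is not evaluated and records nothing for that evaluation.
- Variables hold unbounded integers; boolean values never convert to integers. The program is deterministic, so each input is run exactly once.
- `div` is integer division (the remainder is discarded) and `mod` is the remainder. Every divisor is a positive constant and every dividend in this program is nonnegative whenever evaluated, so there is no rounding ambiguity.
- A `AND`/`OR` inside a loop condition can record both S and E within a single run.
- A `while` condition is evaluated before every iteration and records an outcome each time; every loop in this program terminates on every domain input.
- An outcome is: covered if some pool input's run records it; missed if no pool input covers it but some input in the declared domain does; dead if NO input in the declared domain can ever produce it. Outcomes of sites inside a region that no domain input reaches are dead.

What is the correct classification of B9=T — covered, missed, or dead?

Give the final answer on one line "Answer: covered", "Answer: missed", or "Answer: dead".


B9=T is recorded by pool input(s) 4 -> covered
Answer: covered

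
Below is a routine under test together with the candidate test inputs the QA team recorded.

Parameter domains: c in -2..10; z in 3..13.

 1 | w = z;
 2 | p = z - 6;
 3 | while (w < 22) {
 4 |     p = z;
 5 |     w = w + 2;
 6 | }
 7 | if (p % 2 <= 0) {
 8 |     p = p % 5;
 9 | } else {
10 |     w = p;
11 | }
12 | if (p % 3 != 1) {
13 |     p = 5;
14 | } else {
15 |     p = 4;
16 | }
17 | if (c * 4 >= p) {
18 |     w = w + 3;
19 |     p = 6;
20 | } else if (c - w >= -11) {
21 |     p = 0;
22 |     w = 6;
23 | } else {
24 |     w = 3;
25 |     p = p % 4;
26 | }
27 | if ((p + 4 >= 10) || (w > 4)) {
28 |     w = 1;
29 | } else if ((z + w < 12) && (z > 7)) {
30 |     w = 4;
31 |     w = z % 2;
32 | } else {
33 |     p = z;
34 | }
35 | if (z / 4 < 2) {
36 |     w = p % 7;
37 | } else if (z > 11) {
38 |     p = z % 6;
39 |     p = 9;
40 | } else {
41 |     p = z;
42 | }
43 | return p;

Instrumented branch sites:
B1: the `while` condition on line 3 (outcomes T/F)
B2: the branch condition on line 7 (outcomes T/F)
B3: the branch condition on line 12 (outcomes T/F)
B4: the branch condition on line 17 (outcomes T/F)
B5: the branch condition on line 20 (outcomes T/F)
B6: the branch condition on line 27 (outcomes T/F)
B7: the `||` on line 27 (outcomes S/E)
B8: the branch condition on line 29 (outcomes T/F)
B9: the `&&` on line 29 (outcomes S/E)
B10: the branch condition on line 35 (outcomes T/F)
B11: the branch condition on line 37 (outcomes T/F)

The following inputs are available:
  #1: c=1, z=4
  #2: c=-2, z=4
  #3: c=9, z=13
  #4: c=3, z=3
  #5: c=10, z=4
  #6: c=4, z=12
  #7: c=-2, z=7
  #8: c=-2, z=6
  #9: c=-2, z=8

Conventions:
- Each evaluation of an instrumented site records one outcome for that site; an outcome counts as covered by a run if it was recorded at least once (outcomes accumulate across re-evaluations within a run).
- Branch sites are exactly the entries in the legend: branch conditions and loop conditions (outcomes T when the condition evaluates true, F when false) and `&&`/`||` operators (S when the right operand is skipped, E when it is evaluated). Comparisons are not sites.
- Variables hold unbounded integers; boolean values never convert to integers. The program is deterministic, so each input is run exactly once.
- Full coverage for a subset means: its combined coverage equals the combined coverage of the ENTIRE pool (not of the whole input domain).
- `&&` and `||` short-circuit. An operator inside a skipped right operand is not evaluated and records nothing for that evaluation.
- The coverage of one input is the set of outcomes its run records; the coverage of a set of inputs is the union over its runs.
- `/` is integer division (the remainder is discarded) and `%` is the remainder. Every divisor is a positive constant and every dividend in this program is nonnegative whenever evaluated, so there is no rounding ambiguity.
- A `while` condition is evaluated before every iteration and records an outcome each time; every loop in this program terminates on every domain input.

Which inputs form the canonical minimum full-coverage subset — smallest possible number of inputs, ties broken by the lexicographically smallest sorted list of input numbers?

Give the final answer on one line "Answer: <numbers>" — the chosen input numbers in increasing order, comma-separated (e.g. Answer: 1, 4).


input #1, c=1, z=4: events B1->T, B1->T, B1->T, B1->T, B1->T, B1->T, B1->T, B1->T, B1->T, B1->F, B2->T, B3->F, B4->T, B7->S, ...; outcomes B1=T, B1=F, B2=T, B3=F, B4=T, B6=T, B7=S, B10=T
input #2, c=-2, z=4: events B1->T, B1->T, B1->T, B1->T, B1->T, B1->T, B1->T, B1->T, B1->T, B1->F, B2->T, B3->F, B4->F, B5->F, ...; outcomes B1=T, B1=F, B2=T, B3=F, B4=F, B5=F, B6=F, B7=E, B8=F, B9=E, B10=T
input #3, c=9, z=13: events B1->T, B1->T, B1->T, B1->T, B1->T, B1->F, B2->F, B3->F, B4->T, B7->S, B6->T, B10->F, B11->T; outcomes B1=T, B1=F, B2=F, B3=F, B4=T, B6=T, B7=S, B10=F, B11=T
input #4, c=3, z=3: events B1->T, B1->T, B1->T, B1->T, B1->T, B1->T, B1->T, B1->T, B1->T, B1->T, B1->F, B2->F, B3->T, B4->T, ...; outcomes B1=T, B1=F, B2=F, B3=T, B4=T, B6=T, B7=S, B10=T
input #5, c=10, z=4: events B1->T, B1->T, B1->T, B1->T, B1->T, B1->T, B1->T, B1->T, B1->T, B1->F, B2->T, B3->F, B4->T, B7->S, ...; outcomes B1=T, B1=F, B2=T, B3=F, B4=T, B6=T, B7=S, B10=T
input #6, c=4, z=12: events B1->T, B1->T, B1->T, B1->T, B1->T, B1->F, B2->T, B3->T, B4->T, B7->S, B6->T, B10->F, B11->T; outcomes B1=T, B1=F, B2=T, B3=T, B4=T, B6=T, B7=S, B10=F, B11=T
input #7, c=-2, z=7: events B1->T, B1->T, B1->T, B1->T, B1->T, B1->T, B1->T, B1->T, B1->F, B2->F, B3->F, B4->F, B5->T, B7->E, ...; outcomes B1=T, B1=F, B2=F, B3=F, B4=F, B5=T, B6=T, B7=E, B10=T
input #8, c=-2, z=6: events B1->T, B1->T, B1->T, B1->T, B1->T, B1->T, B1->T, B1->T, B1->F, B2->T, B3->F, B4->F, B5->F, B7->E, ...; outcomes B1=T, B1=F, B2=T, B3=F, B4=F, B5=F, B6=F, B7=E, B8=F, B9=E, B10=T
input #9, c=-2, z=8: events B1->T, B1->T, B1->T, B1->T, B1->T, B1->T, B1->T, B1->F, B2->T, B3->T, B4->F, B5->F, B7->E, B6->F, ...; outcomes B1=T, B1=F, B2=T, B3=T, B4=F, B5=F, B6=F, B7=E, B8=T, B9=E, B10=F, B11=F
union over all inputs: B1=T, B1=F, B2=T, B2=F, B3=T, B3=F, B4=T, B4=F, B5=T, B5=F, B6=T, B6=F, B7=S, B7=E, B8=T, B8=F, B9=E, B10=T, B10=F, B11=T, B11=F (21 outcomes)
no size-1 subset reaches all 21 outcomes (best union: 12/21)
no size-2 subset reaches all 21 outcomes (best union: 18/21)
no size-3 subset reaches all 21 outcomes (best union: 20/21)
size 4: inputs {2, 3, 7, 9} cover all 21 outcomes, and no lexicographically smaller subset of this size does
Answer: 2, 3, 7, 9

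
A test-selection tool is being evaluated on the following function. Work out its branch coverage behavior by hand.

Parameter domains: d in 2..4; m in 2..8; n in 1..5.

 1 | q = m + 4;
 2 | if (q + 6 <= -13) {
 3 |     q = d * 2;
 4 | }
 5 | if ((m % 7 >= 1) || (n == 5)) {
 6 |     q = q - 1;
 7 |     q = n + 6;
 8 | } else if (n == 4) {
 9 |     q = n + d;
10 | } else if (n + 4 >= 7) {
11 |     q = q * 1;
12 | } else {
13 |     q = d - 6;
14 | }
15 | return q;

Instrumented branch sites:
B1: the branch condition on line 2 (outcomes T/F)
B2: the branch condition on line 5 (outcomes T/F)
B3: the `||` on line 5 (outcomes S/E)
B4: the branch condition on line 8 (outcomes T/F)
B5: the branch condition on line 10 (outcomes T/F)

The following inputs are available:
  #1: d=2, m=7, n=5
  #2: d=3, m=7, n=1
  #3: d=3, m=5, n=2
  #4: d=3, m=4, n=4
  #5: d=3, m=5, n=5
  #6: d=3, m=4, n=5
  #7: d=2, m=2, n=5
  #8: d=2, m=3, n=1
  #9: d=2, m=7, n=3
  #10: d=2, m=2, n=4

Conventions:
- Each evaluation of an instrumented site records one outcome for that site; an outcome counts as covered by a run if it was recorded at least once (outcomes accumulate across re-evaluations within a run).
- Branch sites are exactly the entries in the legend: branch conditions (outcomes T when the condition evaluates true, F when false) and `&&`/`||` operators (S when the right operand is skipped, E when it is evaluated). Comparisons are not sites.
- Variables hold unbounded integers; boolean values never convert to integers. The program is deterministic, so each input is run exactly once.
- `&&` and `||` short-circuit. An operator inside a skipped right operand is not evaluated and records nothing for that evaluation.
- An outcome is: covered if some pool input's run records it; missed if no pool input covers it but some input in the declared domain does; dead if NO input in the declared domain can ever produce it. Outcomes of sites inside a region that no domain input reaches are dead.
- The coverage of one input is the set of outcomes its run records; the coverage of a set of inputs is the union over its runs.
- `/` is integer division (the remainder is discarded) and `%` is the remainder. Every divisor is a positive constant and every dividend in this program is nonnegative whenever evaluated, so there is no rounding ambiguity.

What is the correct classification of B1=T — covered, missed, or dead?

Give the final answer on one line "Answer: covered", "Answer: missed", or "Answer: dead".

no pool input records B1=T
checking all 105 inputs in the declared domain: B1=T is never recorded -> dead

Answer: dead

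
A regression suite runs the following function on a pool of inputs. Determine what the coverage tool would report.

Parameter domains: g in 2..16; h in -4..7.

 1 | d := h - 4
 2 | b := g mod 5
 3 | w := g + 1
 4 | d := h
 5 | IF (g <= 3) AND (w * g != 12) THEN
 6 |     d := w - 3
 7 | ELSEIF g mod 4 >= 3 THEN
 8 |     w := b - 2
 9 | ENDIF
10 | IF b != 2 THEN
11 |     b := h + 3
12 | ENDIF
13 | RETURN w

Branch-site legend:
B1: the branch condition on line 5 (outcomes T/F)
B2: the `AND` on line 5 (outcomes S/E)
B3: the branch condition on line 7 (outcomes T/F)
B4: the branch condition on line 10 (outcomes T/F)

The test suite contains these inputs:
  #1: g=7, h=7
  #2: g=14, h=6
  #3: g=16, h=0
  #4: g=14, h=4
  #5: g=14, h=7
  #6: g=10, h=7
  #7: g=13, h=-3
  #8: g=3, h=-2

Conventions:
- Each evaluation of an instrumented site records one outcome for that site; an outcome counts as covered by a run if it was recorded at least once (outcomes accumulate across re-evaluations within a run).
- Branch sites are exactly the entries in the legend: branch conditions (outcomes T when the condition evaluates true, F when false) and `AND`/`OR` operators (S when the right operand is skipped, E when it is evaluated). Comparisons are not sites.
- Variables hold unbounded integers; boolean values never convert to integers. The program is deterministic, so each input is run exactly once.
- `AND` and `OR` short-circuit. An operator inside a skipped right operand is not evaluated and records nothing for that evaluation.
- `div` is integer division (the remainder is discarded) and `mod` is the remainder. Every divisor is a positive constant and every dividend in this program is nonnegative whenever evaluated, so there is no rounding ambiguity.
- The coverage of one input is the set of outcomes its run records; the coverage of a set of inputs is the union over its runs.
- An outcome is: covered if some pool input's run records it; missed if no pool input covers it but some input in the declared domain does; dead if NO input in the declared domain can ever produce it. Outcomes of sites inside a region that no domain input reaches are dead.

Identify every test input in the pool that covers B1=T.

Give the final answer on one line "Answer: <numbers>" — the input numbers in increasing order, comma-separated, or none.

input #1 (g=7, h=7): never hits B1=T
input #2 (g=14, h=6): never hits B1=T
input #3 (g=16, h=0): never hits B1=T
input #4 (g=14, h=4): never hits B1=T
input #5 (g=14, h=7): never hits B1=T
input #6 (g=10, h=7): never hits B1=T
input #7 (g=13, h=-3): never hits B1=T
input #8 (g=3, h=-2): never hits B1=T

Answer: none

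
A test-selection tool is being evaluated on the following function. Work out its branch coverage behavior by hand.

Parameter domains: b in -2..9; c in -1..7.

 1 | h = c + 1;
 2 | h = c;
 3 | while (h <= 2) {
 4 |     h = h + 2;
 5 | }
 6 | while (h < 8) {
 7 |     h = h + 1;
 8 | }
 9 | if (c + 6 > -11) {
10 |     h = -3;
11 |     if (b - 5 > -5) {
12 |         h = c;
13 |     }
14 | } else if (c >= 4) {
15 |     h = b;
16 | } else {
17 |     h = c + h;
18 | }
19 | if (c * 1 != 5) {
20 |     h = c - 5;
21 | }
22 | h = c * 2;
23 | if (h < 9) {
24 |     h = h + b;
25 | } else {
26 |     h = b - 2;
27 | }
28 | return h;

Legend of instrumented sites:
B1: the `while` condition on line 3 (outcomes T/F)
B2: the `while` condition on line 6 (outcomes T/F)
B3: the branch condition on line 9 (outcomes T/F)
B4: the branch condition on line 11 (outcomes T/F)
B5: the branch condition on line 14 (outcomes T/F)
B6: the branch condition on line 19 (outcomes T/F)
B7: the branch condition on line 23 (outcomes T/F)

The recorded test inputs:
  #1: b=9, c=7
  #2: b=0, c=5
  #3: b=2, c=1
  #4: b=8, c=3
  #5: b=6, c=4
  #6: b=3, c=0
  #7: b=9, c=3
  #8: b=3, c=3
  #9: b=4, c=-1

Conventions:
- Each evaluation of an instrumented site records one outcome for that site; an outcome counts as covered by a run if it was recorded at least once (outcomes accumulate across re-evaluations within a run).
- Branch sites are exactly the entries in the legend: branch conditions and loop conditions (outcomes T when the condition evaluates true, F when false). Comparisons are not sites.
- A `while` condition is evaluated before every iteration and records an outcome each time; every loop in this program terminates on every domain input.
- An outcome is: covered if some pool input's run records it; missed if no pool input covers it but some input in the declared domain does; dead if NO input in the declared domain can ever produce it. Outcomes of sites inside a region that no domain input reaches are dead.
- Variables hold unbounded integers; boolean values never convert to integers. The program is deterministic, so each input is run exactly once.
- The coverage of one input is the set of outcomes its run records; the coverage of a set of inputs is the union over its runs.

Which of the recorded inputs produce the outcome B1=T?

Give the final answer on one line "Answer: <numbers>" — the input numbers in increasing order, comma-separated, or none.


input #1 (b=9, c=7): never hits B1=T
input #2 (b=0, c=5): never hits B1=T
input #3 (b=2, c=1): hits B1=T
input #4 (b=8, c=3): never hits B1=T
input #5 (b=6, c=4): never hits B1=T
input #6 (b=3, c=0): hits B1=T
input #7 (b=9, c=3): never hits B1=T
input #8 (b=3, c=3): never hits B1=T
input #9 (b=4, c=-1): hits B1=T
Answer: 3, 6, 9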